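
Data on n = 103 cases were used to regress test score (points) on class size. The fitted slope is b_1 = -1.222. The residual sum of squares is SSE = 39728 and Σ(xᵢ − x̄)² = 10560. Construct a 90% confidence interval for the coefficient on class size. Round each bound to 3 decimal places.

MSE = SSE/(n − 2) = 39728/101 = 393.347.
SE(b_1) = √(MSE/Sₓₓ) = √(393.347/10560) = 0.192999.
df = n − 2 = 101.
t* = t_{0.05, 101} = 1.660081.
Margin = t* × SE = 1.660081 × 0.192999 = 0.32039.
CI: -1.222 ± 0.32039 → (-1.542, -0.902).
With 90% confidence, each one-unit increase in class size is associated with a change of between -1.542 and -0.902 points in test score.

(-1.542, -0.902)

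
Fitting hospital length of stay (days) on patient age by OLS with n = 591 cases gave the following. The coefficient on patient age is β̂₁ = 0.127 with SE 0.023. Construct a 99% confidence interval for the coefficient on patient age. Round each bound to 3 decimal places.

(0.068, 0.186)

df = n − 2 = 591 − 2 = 589.
t* = t_{0.005, 589} = 2.584202.
Margin = t* × SE = 2.584202 × 0.023 = 0.05944.
CI: 0.127 ± 0.05944 → (0.068, 0.186).
With 99% confidence, each one-unit increase in patient age is associated with a change of between 0.068 and 0.186 days in hospital length of stay.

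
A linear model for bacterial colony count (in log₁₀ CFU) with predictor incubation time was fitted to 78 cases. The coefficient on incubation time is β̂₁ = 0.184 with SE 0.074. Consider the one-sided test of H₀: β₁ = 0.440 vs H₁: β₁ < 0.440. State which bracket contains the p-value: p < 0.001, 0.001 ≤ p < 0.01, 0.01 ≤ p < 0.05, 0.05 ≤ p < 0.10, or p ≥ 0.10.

t = (0.184 − 0.440) / 0.074 = -3.459.
df = n − 2 = 78 − 2 = 76.
One-sided p = P(T_{76} < t) ≈ 0.0004.
So p < 0.001.

p < 0.001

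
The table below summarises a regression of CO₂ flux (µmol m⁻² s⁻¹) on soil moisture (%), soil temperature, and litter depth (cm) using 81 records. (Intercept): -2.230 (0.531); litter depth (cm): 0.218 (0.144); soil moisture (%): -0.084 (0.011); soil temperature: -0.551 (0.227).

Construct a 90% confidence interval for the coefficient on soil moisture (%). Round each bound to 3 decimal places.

(-0.102, -0.066)

Read off: b = -0.084, SE = 0.011 for soil moisture (%).
df = n − k − 1 = 81 − 3 − 1 = 77.
t* = t_{0.05, 77} = 1.664885.
Margin = t* × SE = 1.664885 × 0.011 = 0.01831.
CI: -0.084 ± 0.01831 → (-0.102, -0.066).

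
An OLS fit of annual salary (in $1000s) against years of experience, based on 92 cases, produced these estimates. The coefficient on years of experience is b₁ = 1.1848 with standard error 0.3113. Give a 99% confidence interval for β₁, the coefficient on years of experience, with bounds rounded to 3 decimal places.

(0.366, 2.004)

df = n − 2 = 92 − 2 = 90.
t* = t_{0.005, 90} = 2.631565.
Margin = t* × SE = 2.631565 × 0.3113 = 0.81921.
CI: 1.1848 ± 0.81921 → (0.366, 2.004).
With 99% confidence, each one-unit increase in years of experience is associated with a change of between 0.366 and 2.004 $1000s in annual salary.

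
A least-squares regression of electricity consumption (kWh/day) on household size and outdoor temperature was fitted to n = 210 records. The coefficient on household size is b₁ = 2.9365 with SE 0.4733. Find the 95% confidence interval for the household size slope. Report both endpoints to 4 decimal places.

(2.0034, 3.8696)

df = n − k − 1 = 210 − 2 − 1 = 207.
t* = t_{0.025, 207} = 1.97149.
Margin = t* × SE = 1.97149 × 0.4733 = 0.933106.
CI: 2.9365 ± 0.933106 → (2.0034, 3.8696).
With 95% confidence, each one-unit increase in household size is associated with a change of between 2.0034 and 3.8696 kWh/day in electricity consumption, holding the other predictors fixed.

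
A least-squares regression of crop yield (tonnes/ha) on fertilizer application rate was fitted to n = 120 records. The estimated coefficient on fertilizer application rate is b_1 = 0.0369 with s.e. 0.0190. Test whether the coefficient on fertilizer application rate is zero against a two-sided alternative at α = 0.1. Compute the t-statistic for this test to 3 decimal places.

t = 1.942

H₀: β₁ = 0 vs H₁: β₁ ≠ 0.
t = (b_1 − β₁⁰)/SE = 0.0369 / 0.0190 = 1.942.
df = n − 2 = 120 − 2 = 118.
Two-sided p ≈ 0.0545, which is < 0.1, so reject H₀.
There is evidence that fertilizer application rate is associated with crop yield.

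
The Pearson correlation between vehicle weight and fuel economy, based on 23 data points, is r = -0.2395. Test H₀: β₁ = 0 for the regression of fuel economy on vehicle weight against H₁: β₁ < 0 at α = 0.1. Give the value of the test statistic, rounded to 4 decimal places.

t = r·√(n − 2)/√(1 − r²) = -0.2395·√21/√0.94264 = -1.1304.
df = n − 2 = 21.
One-sided p ≈ 0.1355, which is ≥ 0.1, so fail to reject H₀.
The data do not give significant evidence of a linear association between vehicle weight and fuel economy.

t = -1.1304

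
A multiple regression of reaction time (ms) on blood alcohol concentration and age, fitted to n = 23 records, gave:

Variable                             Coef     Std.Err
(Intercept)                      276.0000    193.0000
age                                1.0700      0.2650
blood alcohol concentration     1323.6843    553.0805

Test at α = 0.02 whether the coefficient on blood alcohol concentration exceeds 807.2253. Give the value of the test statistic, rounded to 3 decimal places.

Read off: b = 1323.6843, SE = 553.0805 for blood alcohol concentration.
H₀: β₁ = 807.2253 vs H₁: β₁ > 807.2253.
t = (1323.6843 − 807.2253) / 553.0805 = 0.934.
df = n − k − 1 = 23 − 2 − 1 = 20.
One-sided p ≈ 0.1808, which is ≥ 0.02, so fail to reject H₀.
The data do not give significant evidence that the true slope on blood alcohol concentration exceeds 807.2253 ms per unit, holding the other predictors fixed.

t = 0.934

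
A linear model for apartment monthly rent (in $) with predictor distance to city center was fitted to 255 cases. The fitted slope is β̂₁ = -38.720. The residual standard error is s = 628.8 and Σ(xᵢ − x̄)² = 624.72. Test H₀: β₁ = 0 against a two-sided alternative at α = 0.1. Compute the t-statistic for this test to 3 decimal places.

SE(β̂₁) = s/√Sₓₓ = 628.8/√624.72 = 25.1576.
t = -38.720 / 25.1576 = -1.539.
df = n − 2 = 253.
Two-sided p ≈ 0.1250, which is ≥ 0.1, so fail to reject H₀.
The data do not give significant evidence of an association between distance to city center and apartment monthly rent.

t = -1.539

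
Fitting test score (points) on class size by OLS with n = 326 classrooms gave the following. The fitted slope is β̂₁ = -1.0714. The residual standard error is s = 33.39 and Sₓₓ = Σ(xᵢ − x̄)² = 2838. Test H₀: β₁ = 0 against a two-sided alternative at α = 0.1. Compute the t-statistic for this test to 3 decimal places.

SE(β̂₁) = s/√Sₓₓ = 33.39/√2838 = 0.626773.
t = -1.0714 / 0.626773 = -1.709.
df = n − 2 = 324.
Two-sided p ≈ 0.0883, which is < 0.1, so reject H₀.
There is evidence that class size is associated with test score.

t = -1.709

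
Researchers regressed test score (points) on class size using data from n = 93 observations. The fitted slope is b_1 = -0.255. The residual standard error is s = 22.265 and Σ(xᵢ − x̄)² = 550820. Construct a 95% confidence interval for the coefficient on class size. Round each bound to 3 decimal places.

SE(b_1) = s/√Sₓₓ = 22.265/√550820 = 0.0299998.
df = n − 2 = 91.
t* = t_{0.025, 91} = 1.986377.
Margin = t* × SE = 1.986377 × 0.0299998 = 0.05959.
CI: -0.255 ± 0.05959 → (-0.315, -0.195).
With 95% confidence, each one-unit increase in class size is associated with a change of between -0.315 and -0.195 points in test score.

(-0.315, -0.195)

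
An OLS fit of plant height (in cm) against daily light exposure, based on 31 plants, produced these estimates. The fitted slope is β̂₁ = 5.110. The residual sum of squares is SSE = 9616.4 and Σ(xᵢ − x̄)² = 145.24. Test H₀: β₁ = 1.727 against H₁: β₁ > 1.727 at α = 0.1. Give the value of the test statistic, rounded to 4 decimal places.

t = 2.2389

MSE = SSE/(n − 2) = 9616.4/29 = 331.6.
SE(β̂₁) = √(MSE/Sₓₓ) = √(331.6/145.24) = 1.511.
t = (5.110 − 1.727) / 1.511 = 2.2389.
df = n − 2 = 29.
One-sided p ≈ 0.0165, which is < 0.1, so reject H₀.
There is evidence that the true slope on daily light exposure exceeds 1.727 cm per unit.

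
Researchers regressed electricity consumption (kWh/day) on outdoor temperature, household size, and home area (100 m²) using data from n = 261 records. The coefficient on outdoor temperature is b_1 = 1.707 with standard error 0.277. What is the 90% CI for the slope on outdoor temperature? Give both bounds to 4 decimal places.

df = n − k − 1 = 261 − 3 − 1 = 257.
t* = t_{0.05, 257} = 1.650804.
Margin = t* × SE = 1.650804 × 0.277 = 0.457273.
CI: 1.707 ± 0.457273 → (1.2497, 2.1643).
With 90% confidence, each one-unit increase in outdoor temperature is associated with a change of between 1.2497 and 2.1643 kWh/day in electricity consumption, holding the other predictors fixed.

(1.2497, 2.1643)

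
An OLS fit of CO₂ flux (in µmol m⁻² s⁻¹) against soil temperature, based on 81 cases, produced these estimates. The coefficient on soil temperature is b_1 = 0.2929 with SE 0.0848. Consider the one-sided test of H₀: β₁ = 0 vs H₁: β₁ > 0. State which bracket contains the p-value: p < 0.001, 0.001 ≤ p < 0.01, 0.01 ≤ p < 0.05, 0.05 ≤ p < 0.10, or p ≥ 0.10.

p < 0.001

t = 0.2929 / 0.0848 = 3.454.
df = n − 2 = 81 − 2 = 79.
One-sided p = P(T_{79} > t) ≈ 0.0004.
So p < 0.001.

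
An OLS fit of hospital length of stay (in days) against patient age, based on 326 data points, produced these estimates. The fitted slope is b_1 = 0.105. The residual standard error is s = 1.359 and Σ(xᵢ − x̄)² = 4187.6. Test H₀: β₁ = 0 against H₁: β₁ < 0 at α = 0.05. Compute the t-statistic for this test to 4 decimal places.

SE(b_1) = s/√Sₓₓ = 1.359/√4187.6 = 0.0210008.
t = 0.105 / 0.0210008 = 4.9998.
df = n − 2 = 324.
One-sided p ≈ 1.0000, which is ≥ 0.05, so fail to reject H₀.
The data do not give significant evidence that the true slope on patient age is negative.

t = 4.9998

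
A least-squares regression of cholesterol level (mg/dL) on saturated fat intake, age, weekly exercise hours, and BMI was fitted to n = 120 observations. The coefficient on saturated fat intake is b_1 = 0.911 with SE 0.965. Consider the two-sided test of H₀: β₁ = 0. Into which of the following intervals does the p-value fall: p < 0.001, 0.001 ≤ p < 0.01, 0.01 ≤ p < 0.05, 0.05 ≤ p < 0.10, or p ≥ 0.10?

p ≥ 0.10

t = 0.911 / 0.965 = 0.944.
df = n − k − 1 = 120 − 4 − 1 = 115.
Two-sided p = 2·P(T_{115} > |t|) ≈ 0.3471.
So p ≥ 0.10.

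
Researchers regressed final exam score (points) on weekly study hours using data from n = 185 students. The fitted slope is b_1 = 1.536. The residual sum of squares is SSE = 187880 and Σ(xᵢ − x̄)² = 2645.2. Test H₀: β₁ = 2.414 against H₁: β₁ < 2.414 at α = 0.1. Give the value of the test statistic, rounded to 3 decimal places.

t = -1.409

MSE = SSE/(n − 2) = 187880/183 = 1026.67.
SE(b_1) = √(MSE/Sₓₓ) = √(1026.67/2645.2) = 0.622996.
t = (1.536 − 2.414) / 0.622996 = -1.409.
df = n − 2 = 183.
One-sided p ≈ 0.0802, which is < 0.1, so reject H₀.
There is evidence that the true slope on weekly study hours is below 2.414 points per unit.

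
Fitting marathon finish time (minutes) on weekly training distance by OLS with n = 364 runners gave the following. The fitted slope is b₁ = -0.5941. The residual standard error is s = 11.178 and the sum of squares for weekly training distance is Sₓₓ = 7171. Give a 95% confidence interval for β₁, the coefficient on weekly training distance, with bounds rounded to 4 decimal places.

SE(b₁) = s/√Sₓₓ = 11.178/√7171 = 0.132.
df = n − 2 = 362.
t* = t_{0.025, 362} = 1.966539.
Margin = t* × SE = 1.966539 × 0.132 = 0.259583.
CI: -0.5941 ± 0.259583 → (-0.8537, -0.3345).
With 95% confidence, each one-unit increase in weekly training distance is associated with a change of between -0.8537 and -0.3345 minutes in marathon finish time.

(-0.8537, -0.3345)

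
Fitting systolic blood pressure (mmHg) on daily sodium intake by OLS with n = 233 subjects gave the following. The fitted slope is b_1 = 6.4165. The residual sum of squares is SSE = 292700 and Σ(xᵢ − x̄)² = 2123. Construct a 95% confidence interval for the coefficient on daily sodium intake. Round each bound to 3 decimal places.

MSE = SSE/(n − 2) = 292700/231 = 1267.1.
SE(b_1) = √(MSE/Sₓₓ) = √(1267.1/2123) = 0.772557.
df = n − 2 = 231.
t* = t_{0.025, 231} = 1.970287.
Margin = t* × SE = 1.970287 × 0.772557 = 1.52216.
CI: 6.4165 ± 1.52216 → (4.894, 7.939).
With 95% confidence, each one-unit increase in daily sodium intake is associated with a change of between 4.894 and 7.939 mmHg in systolic blood pressure.

(4.894, 7.939)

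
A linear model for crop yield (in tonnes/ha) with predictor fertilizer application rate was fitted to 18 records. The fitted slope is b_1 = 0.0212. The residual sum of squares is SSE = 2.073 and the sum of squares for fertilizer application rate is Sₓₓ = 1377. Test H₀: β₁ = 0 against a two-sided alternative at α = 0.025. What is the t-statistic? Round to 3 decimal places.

MSE = SSE/(n − 2) = 2.073/16 = 0.129562.
SE(b_1) = √(MSE/Sₓₓ) = √(0.129562/1377) = 0.00970002.
t = 0.0212 / 0.00970002 = 2.186.
df = n − 2 = 16.
Two-sided p ≈ 0.0441, which is ≥ 0.025, so fail to reject H₀.
The data do not give significant evidence of an association between fertilizer application rate and crop yield.

t = 2.186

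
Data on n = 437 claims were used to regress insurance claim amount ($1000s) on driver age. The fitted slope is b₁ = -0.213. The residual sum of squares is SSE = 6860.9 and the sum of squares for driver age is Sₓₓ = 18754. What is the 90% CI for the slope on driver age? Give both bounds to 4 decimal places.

(-0.2608, -0.1652)

MSE = SSE/(n − 2) = 6860.9/435 = 15.7722.
SE(b₁) = √(MSE/Sₓₓ) = √(15.7722/18754) = 0.0290001.
df = n − 2 = 435.
t* = t_{0.05, 435} = 1.648364.
Margin = t* × SE = 1.648364 × 0.0290001 = 0.047803.
CI: -0.213 ± 0.047803 → (-0.2608, -0.1652).
With 90% confidence, each one-unit increase in driver age is associated with a change of between -0.2608 and -0.1652 $1000s in insurance claim amount.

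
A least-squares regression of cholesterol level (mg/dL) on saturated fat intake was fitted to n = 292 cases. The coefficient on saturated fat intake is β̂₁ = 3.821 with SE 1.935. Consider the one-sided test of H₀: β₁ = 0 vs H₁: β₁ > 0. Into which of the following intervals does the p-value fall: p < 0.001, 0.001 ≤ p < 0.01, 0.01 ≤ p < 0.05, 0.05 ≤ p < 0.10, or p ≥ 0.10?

0.01 ≤ p < 0.05

t = 3.821 / 1.935 = 1.975.
df = n − 2 = 292 − 2 = 290.
One-sided p = P(T_{290} > t) ≈ 0.0246.
So 0.01 ≤ p < 0.05.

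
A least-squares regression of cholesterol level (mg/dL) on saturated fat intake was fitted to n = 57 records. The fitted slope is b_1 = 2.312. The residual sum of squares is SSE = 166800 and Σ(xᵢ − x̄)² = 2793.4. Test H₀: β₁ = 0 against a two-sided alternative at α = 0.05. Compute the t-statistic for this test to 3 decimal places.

t = 2.219

MSE = SSE/(n − 2) = 166800/55 = 3032.73.
SE(b_1) = √(MSE/Sₓₓ) = √(3032.73/2793.4) = 1.04196.
t = 2.312 / 1.04196 = 2.219.
df = n − 2 = 55.
Two-sided p ≈ 0.0306, which is < 0.05, so reject H₀.
There is evidence that saturated fat intake is associated with cholesterol level.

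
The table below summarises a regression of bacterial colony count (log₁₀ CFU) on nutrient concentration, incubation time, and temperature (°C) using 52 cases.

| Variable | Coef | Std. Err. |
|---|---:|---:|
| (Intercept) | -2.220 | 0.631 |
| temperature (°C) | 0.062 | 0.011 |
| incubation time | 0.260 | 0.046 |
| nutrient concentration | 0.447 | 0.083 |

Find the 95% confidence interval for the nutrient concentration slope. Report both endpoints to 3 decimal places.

(0.280, 0.614)

Read off: b = 0.447, SE = 0.083 for nutrient concentration.
df = n − k − 1 = 52 − 3 − 1 = 48.
t* = t_{0.025, 48} = 2.010635.
Margin = t* × SE = 2.010635 × 0.083 = 0.16688.
CI: 0.447 ± 0.16688 → (0.280, 0.614).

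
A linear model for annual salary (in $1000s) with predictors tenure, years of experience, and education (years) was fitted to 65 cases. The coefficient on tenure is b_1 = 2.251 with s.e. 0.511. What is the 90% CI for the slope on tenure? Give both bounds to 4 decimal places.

df = n − k − 1 = 65 − 3 − 1 = 61.
t* = t_{0.05, 61} = 1.670219.
Margin = t* × SE = 1.670219 × 0.511 = 0.853482.
CI: 2.251 ± 0.853482 → (1.3975, 3.1045).
With 90% confidence, each one-unit increase in tenure is associated with a change of between 1.3975 and 3.1045 $1000s in annual salary, holding the other predictors fixed.

(1.3975, 3.1045)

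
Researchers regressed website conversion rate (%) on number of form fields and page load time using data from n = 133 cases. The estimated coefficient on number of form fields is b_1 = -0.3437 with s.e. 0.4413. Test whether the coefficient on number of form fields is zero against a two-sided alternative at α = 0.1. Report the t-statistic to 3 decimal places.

t = -0.779

H₀: β₁ = 0 vs H₁: β₁ ≠ 0.
t = (b_1 − β₁⁰)/SE = -0.3437 / 0.4413 = -0.779.
df = n − k − 1 = 133 − 2 − 1 = 130.
Two-sided p ≈ 0.4375, which is ≥ 0.1, so fail to reject H₀.
The data do not give significant evidence of an association between number of form fields and website conversion rate, after adjusting for the other predictors.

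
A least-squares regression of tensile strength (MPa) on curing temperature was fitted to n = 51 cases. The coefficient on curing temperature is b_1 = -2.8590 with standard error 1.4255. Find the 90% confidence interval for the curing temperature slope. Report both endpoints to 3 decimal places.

(-5.249, -0.469)

df = n − 2 = 51 − 2 = 49.
t* = t_{0.05, 49} = 1.676551.
Margin = t* × SE = 1.676551 × 1.4255 = 2.38992.
CI: -2.8590 ± 2.38992 → (-5.249, -0.469).
With 90% confidence, each one-unit increase in curing temperature is associated with a change of between -5.249 and -0.469 MPa in tensile strength.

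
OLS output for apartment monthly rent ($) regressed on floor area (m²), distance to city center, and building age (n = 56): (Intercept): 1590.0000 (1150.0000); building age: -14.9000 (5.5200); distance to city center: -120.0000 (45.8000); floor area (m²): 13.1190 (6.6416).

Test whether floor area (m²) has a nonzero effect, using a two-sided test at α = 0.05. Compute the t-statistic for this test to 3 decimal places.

Read off: b = 13.1190, SE = 6.6416 for floor area (m²).
H₀: β₁ = 0 vs H₁: β₁ ≠ 0.
t = 13.1190 / 6.6416 = 1.975.
df = n − k − 1 = 56 − 3 − 1 = 52.
Two-sided p ≈ 0.0536, which is ≥ 0.05, so fail to reject H₀.
The data do not give significant evidence of an association between floor area (m²) and apartment monthly rent, after adjusting for the other predictors.

t = 1.975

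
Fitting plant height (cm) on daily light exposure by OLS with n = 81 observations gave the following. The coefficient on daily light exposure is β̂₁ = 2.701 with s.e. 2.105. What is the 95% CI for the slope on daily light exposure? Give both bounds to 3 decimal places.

df = n − 2 = 81 − 2 = 79.
t* = t_{0.025, 79} = 1.99045.
Margin = t* × SE = 1.99045 × 2.105 = 4.18990.
CI: 2.701 ± 4.18990 → (-1.489, 6.891).
With 95% confidence, each one-unit increase in daily light exposure is associated with a change of between -1.489 and 6.891 cm in plant height.

(-1.489, 6.891)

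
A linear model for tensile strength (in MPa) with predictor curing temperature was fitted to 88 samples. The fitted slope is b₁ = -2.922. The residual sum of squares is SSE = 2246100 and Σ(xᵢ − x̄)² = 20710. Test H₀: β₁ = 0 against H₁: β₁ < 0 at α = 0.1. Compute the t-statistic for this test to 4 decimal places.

t = -2.6020

MSE = SSE/(n − 2) = 2246100/86 = 26117.4.
SE(b₁) = √(MSE/Sₓₓ) = √(26117.4/20710) = 1.12299.
t = -2.922 / 1.12299 = -2.6020.
df = n − 2 = 86.
One-sided p ≈ 0.0055, which is < 0.1, so reject H₀.
There is evidence that the true slope on curing temperature is negative.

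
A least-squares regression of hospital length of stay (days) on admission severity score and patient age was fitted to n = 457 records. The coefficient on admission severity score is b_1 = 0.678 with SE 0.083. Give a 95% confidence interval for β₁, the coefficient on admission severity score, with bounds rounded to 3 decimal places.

df = n − k − 1 = 457 − 2 − 1 = 454.
t* = t_{0.025, 454} = 1.965203.
Margin = t* × SE = 1.965203 × 0.083 = 0.16311.
CI: 0.678 ± 0.16311 → (0.515, 0.841).
With 95% confidence, each one-unit increase in admission severity score is associated with a change of between 0.515 and 0.841 days in hospital length of stay, holding the other predictors fixed.

(0.515, 0.841)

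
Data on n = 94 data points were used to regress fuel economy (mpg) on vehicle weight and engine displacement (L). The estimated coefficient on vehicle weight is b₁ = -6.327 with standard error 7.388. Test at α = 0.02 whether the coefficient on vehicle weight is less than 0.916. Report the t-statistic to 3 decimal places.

H₀: β₁ = 0.916 vs H₁: β₁ < 0.916.
t = (b₁ − β₁⁰)/SE = (-6.327 − 0.916) / 7.388 = -0.980.
df = n − k − 1 = 94 − 2 − 1 = 91.
One-sided p ≈ 0.1648, which is ≥ 0.02, so fail to reject H₀.
The data do not give significant evidence that the true slope on vehicle weight is below 0.916 mpg per unit, holding the other predictors fixed.

t = -0.980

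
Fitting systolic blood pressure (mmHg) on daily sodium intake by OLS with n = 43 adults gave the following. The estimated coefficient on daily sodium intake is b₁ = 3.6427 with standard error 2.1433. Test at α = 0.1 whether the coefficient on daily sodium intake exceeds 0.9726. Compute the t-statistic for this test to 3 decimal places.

t = 1.246

H₀: β₁ = 0.9726 vs H₁: β₁ > 0.9726.
t = (b₁ − β₁⁰)/SE = (3.6427 − 0.9726) / 2.1433 = 1.246.
df = n − 2 = 43 − 2 = 41.
One-sided p ≈ 0.1100, which is ≥ 0.1, so fail to reject H₀.
The data do not give significant evidence that the true slope on daily sodium intake exceeds 0.9726 mmHg per unit.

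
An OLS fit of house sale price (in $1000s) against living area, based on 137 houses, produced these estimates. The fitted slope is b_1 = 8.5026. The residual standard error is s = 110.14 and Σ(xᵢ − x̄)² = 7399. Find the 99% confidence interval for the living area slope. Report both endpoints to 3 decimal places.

SE(b_1) = s/√Sₓₓ = 110.14/√7399 = 1.28044.
df = n − 2 = 135.
t* = t_{0.005, 135} = 2.612738.
Margin = t* × SE = 2.612738 × 1.28044 = 3.34545.
CI: 8.5026 ± 3.34545 → (5.157, 11.848).
With 99% confidence, each one-unit increase in living area is associated with a change of between 5.157 and 11.848 $1000s in house sale price.

(5.157, 11.848)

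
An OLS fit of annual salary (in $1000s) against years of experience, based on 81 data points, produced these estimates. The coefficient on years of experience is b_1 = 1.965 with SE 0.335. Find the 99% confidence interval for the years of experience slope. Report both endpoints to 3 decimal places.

(1.081, 2.849)

df = n − 2 = 81 − 2 = 79.
t* = t_{0.005, 79} = 2.639505.
Margin = t* × SE = 2.639505 × 0.335 = 0.88423.
CI: 1.965 ± 0.88423 → (1.081, 2.849).
With 99% confidence, each one-unit increase in years of experience is associated with a change of between 1.081 and 2.849 $1000s in annual salary.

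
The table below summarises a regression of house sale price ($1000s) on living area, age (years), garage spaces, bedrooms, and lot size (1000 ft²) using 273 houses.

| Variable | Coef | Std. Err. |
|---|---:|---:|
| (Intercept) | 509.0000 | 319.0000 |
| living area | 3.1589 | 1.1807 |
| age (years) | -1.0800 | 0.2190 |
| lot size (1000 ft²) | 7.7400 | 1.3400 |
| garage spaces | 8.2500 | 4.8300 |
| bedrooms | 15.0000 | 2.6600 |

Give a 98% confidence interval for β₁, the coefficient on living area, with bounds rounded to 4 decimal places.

(0.3956, 5.9222)

Read off: b = 3.1589, SE = 1.1807 for living area.
df = n − k − 1 = 273 − 5 − 1 = 267.
t* = t_{0.01, 267} = 2.340395.
Margin = t* × SE = 2.340395 × 1.1807 = 2.763304.
CI: 3.1589 ± 2.763304 → (0.3956, 5.9222).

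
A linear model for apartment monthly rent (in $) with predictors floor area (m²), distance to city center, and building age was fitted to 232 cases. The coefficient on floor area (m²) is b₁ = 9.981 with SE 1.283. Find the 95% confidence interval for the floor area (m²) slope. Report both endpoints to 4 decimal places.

(7.4529, 12.5091)

df = n − k − 1 = 232 − 3 − 1 = 228.
t* = t_{0.025, 228} = 1.970423.
Margin = t* × SE = 1.970423 × 1.283 = 2.528053.
CI: 9.981 ± 2.528053 → (7.4529, 12.5091).
With 95% confidence, each one-unit increase in floor area (m²) is associated with a change of between 7.4529 and 12.5091 $ in apartment monthly rent, holding the other predictors fixed.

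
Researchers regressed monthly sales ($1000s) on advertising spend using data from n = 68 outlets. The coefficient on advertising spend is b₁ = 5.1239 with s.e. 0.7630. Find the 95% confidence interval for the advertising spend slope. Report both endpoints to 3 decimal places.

df = n − 2 = 68 − 2 = 66.
t* = t_{0.025, 66} = 1.996564.
Margin = t* × SE = 1.996564 × 0.7630 = 1.52338.
CI: 5.1239 ± 1.52338 → (3.601, 6.647).
With 95% confidence, each one-unit increase in advertising spend is associated with a change of between 3.601 and 6.647 $1000s in monthly sales.

(3.601, 6.647)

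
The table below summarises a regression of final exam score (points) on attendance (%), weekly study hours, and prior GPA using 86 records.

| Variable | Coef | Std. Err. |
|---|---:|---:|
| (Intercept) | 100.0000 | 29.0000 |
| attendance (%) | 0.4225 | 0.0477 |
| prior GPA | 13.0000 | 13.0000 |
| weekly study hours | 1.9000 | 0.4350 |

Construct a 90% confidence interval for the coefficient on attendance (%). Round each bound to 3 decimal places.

(0.343, 0.502)

Read off: b = 0.4225, SE = 0.0477 for attendance (%).
df = n − k − 1 = 86 − 3 − 1 = 82.
t* = t_{0.05, 82} = 1.663649.
Margin = t* × SE = 1.663649 × 0.0477 = 0.07936.
CI: 0.4225 ± 0.07936 → (0.343, 0.502).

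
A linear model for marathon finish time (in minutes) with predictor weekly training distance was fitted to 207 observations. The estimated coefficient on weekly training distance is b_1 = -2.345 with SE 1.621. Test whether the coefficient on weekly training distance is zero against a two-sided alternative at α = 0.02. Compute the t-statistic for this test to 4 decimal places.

H₀: β₁ = 0 vs H₁: β₁ ≠ 0.
t = (b_1 − β₁⁰)/SE = -2.345 / 1.621 = -1.4466.
df = n − 2 = 207 − 2 = 205.
Two-sided p ≈ 0.1495, which is ≥ 0.02, so fail to reject H₀.
The data do not give significant evidence of an association between weekly training distance and marathon finish time.

t = -1.4466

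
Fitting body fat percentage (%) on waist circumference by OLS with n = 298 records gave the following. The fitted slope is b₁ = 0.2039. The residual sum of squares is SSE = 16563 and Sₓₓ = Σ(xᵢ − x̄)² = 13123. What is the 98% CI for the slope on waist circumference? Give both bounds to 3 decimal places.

MSE = SSE/(n − 2) = 16563/296 = 55.9561.
SE(b₁) = √(MSE/Sₓₓ) = √(55.9561/13123) = 0.0652991.
df = n − 2 = 296.
t* = t_{0.01, 296} = 2.339012.
Margin = t* × SE = 2.339012 × 0.0652991 = 0.15274.
CI: 0.2039 ± 0.15274 → (0.051, 0.357).
With 98% confidence, each one-unit increase in waist circumference is associated with a change of between 0.051 and 0.357 % in body fat percentage.

(0.051, 0.357)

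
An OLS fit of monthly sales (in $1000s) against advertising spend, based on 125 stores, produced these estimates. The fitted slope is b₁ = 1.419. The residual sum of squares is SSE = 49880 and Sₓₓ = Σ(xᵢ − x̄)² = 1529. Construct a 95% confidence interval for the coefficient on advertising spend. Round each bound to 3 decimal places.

(0.400, 2.438)

MSE = SSE/(n − 2) = 49880/123 = 405.528.
SE(b₁) = √(MSE/Sₓₓ) = √(405.528/1529) = 0.515.
df = n − 2 = 123.
t* = t_{0.025, 123} = 1.979439.
Margin = t* × SE = 1.979439 × 0.515 = 1.01941.
CI: 1.419 ± 1.01941 → (0.400, 2.438).
With 95% confidence, each one-unit increase in advertising spend is associated with a change of between 0.400 and 2.438 $1000s in monthly sales.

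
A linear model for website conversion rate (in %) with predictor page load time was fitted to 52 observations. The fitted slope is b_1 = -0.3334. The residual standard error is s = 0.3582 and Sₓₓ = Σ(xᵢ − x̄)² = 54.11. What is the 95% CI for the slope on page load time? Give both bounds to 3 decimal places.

SE(b_1) = s/√Sₓₓ = 0.3582/√54.11 = 0.0486953.
df = n − 2 = 50.
t* = t_{0.025, 50} = 2.008559.
Margin = t* × SE = 2.008559 × 0.0486953 = 0.09781.
CI: -0.3334 ± 0.09781 → (-0.431, -0.236).
With 95% confidence, each one-unit increase in page load time is associated with a change of between -0.431 and -0.236 % in website conversion rate.

(-0.431, -0.236)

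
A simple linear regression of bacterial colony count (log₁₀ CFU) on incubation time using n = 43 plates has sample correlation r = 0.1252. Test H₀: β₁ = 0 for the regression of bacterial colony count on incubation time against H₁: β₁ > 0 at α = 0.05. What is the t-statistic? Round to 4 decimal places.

t = r·√(n − 2)/√(1 − r²) = 0.1252·√41/√0.984325 = 0.8080.
df = n − 2 = 41.
One-sided p ≈ 0.2119, which is ≥ 0.05, so fail to reject H₀.
The data do not give significant evidence of a linear association between incubation time and bacterial colony count.

t = 0.8080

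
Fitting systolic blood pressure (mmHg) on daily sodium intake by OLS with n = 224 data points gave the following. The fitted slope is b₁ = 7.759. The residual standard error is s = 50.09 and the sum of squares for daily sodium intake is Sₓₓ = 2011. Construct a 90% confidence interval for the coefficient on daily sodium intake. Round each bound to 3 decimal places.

SE(b₁) = s/√Sₓₓ = 50.09/√2011 = 1.11698.
df = n − 2 = 222.
t* = t_{0.05, 222} = 1.651746.
Margin = t* × SE = 1.651746 × 1.11698 = 1.84497.
CI: 7.759 ± 1.84497 → (5.914, 9.604).
With 90% confidence, each one-unit increase in daily sodium intake is associated with a change of between 5.914 and 9.604 mmHg in systolic blood pressure.

(5.914, 9.604)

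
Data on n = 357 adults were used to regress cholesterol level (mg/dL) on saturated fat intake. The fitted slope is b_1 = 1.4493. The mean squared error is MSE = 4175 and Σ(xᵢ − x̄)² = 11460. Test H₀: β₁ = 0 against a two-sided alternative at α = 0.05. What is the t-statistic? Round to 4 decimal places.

SE(b_1) = √(MSE/Sₓₓ) = √(4175/11460) = 0.603582.
t = 1.4493 / 0.603582 = 2.4012.
df = n − 2 = 355.
Two-sided p ≈ 0.0169, which is < 0.05, so reject H₀.
There is evidence that saturated fat intake is associated with cholesterol level.

t = 2.4012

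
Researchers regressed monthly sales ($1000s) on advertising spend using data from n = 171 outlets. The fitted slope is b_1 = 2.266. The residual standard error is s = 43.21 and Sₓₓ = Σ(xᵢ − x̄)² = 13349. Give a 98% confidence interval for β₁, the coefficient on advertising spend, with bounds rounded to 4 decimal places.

(1.3876, 3.1444)

SE(b_1) = s/√Sₓₓ = 43.21/√13349 = 0.37399.
df = n − 2 = 169.
t* = t_{0.01, 169} = 2.348615.
Margin = t* × SE = 2.348615 × 0.37399 = 0.878358.
CI: 2.266 ± 0.878358 → (1.3876, 3.1444).
With 98% confidence, each one-unit increase in advertising spend is associated with a change of between 1.3876 and 3.1444 $1000s in monthly sales.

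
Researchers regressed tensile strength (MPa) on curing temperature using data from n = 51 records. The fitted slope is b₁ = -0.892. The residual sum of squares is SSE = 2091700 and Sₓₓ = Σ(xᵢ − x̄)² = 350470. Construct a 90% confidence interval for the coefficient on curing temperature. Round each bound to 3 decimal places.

(-1.477, -0.307)

MSE = SSE/(n − 2) = 2091700/49 = 42687.8.
SE(b₁) = √(MSE/Sₓₓ) = √(42687.8/350470) = 0.349001.
df = n − 2 = 49.
t* = t_{0.05, 49} = 1.676551.
Margin = t* × SE = 1.676551 × 0.349001 = 0.58512.
CI: -0.892 ± 0.58512 → (-1.477, -0.307).
With 90% confidence, each one-unit increase in curing temperature is associated with a change of between -1.477 and -0.307 MPa in tensile strength.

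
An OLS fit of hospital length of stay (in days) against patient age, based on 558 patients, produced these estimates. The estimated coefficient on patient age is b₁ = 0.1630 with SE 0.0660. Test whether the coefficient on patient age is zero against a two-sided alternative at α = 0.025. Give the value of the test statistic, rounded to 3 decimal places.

H₀: β₁ = 0 vs H₁: β₁ ≠ 0.
t = (b₁ − β₁⁰)/SE = 0.1630 / 0.0660 = 2.470.
df = n − 2 = 558 − 2 = 556.
Two-sided p ≈ 0.0138, which is < 0.025, so reject H₀.
There is evidence that patient age is associated with hospital length of stay.

t = 2.470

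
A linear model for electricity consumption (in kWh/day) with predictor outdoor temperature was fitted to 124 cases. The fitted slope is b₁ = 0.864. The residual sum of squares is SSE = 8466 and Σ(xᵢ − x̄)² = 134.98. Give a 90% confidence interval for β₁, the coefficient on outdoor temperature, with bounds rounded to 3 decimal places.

MSE = SSE/(n − 2) = 8466/122 = 69.3934.
SE(b₁) = √(MSE/Sₓₓ) = √(69.3934/134.98) = 0.717009.
df = n − 2 = 122.
t* = t_{0.05, 122} = 1.657439.
Margin = t* × SE = 1.657439 × 0.717009 = 1.18840.
CI: 0.864 ± 1.18840 → (-0.324, 2.052).
With 90% confidence, each one-unit increase in outdoor temperature is associated with a change of between -0.324 and 2.052 kWh/day in electricity consumption.

(-0.324, 2.052)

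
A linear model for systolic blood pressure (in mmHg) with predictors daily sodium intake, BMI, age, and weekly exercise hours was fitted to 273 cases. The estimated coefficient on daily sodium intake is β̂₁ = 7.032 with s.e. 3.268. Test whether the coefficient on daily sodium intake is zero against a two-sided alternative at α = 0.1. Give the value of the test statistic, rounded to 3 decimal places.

t = 2.152

H₀: β₁ = 0 vs H₁: β₁ ≠ 0.
t = (β̂₁ − β₁⁰)/SE = 7.032 / 3.268 = 2.152.
df = n − k − 1 = 273 − 4 − 1 = 268.
Two-sided p ≈ 0.0323, which is < 0.1, so reject H₀.
There is evidence that daily sodium intake is associated with systolic blood pressure, holding the other predictors fixed.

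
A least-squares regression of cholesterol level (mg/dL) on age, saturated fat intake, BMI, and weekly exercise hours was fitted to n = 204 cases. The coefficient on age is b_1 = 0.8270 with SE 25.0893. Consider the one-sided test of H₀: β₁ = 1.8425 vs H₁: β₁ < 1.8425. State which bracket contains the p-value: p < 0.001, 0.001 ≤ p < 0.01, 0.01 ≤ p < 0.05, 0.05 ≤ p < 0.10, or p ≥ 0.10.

p ≥ 0.10

t = (0.8270 − 1.8425) / 25.0893 = -0.040.
df = n − k − 1 = 204 − 4 − 1 = 199.
One-sided p = P(T_{199} < t) ≈ 0.4839.
So p ≥ 0.10.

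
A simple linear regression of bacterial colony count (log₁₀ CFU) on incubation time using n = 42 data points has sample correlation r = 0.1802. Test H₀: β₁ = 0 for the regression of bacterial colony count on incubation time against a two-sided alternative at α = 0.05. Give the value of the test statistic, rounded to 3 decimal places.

t = 1.159

t = r·√(n − 2)/√(1 − r²) = 0.1802·√40/√0.967528 = 1.159.
df = n − 2 = 40.
Two-sided p ≈ 0.2535, which is ≥ 0.05, so fail to reject H₀.
The data do not give significant evidence of a linear association between incubation time and bacterial colony count.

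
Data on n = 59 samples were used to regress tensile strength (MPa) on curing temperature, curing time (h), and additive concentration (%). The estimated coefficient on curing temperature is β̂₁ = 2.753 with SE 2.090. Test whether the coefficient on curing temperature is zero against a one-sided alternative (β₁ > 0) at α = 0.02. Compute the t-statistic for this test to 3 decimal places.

H₀: β₁ = 0 vs H₁: β₁ > 0.
t = (β̂₁ − β₁⁰)/SE = 2.753 / 2.090 = 1.317.
df = n − k − 1 = 59 − 3 − 1 = 55.
One-sided p ≈ 0.0966, which is ≥ 0.02, so fail to reject H₀.
The data do not give significant evidence that the true slope on curing temperature is positive, holding the other predictors fixed.

t = 1.317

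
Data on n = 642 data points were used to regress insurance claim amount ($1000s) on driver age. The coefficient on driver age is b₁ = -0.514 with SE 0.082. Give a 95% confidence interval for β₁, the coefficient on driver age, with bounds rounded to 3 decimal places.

(-0.675, -0.353)

df = n − 2 = 642 − 2 = 640.
t* = t_{0.025, 640} = 1.963678.
Margin = t* × SE = 1.963678 × 0.082 = 0.16102.
CI: -0.514 ± 0.16102 → (-0.675, -0.353).
With 95% confidence, each one-unit increase in driver age is associated with a change of between -0.675 and -0.353 $1000s in insurance claim amount.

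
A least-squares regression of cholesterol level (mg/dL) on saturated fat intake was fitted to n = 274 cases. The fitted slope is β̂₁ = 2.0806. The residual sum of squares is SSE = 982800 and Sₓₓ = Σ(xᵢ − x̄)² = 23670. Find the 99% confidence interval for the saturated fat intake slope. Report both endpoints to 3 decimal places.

(1.067, 3.094)

MSE = SSE/(n − 2) = 982800/272 = 3613.24.
SE(β̂₁) = √(MSE/Sₓₓ) = √(3613.24/23670) = 0.390705.
df = n − 2 = 272.
t* = t_{0.005, 272} = 2.594025.
Margin = t* × SE = 2.594025 × 0.390705 = 1.01350.
CI: 2.0806 ± 1.01350 → (1.067, 3.094).
With 99% confidence, each one-unit increase in saturated fat intake is associated with a change of between 1.067 and 3.094 mg/dL in cholesterol level.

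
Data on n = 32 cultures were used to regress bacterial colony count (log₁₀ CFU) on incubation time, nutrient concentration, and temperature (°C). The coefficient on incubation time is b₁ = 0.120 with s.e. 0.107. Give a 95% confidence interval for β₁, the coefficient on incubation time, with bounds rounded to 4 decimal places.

df = n − k − 1 = 32 − 3 − 1 = 28.
t* = t_{0.025, 28} = 2.048407.
Margin = t* × SE = 2.048407 × 0.107 = 0.219180.
CI: 0.120 ± 0.219180 → (-0.0992, 0.3392).
With 95% confidence, each one-unit increase in incubation time is associated with a change of between -0.0992 and 0.3392 log₁₀ CFU in bacterial colony count, holding the other predictors fixed.

(-0.0992, 0.3392)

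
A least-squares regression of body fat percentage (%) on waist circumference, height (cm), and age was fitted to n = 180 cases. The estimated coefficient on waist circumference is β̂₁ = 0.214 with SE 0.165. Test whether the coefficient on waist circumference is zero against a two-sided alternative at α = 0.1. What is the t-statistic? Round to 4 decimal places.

H₀: β₁ = 0 vs H₁: β₁ ≠ 0.
t = (β̂₁ − β₁⁰)/SE = 0.214 / 0.165 = 1.2970.
df = n − k − 1 = 180 − 3 − 1 = 176.
Two-sided p ≈ 0.1963, which is ≥ 0.1, so fail to reject H₀.
The data do not give significant evidence of an association between waist circumference and body fat percentage, after adjusting for the other predictors.

t = 1.2970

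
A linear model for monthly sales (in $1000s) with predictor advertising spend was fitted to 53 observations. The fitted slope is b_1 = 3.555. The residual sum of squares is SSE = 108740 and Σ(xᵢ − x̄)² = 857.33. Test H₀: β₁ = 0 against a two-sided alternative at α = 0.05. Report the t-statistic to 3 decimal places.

MSE = SSE/(n − 2) = 108740/51 = 2132.16.
SE(b_1) = √(MSE/Sₓₓ) = √(2132.16/857.33) = 1.57701.
t = 3.555 / 1.57701 = 2.254.
df = n − 2 = 51.
Two-sided p ≈ 0.0285, which is < 0.05, so reject H₀.
There is evidence that advertising spend is associated with monthly sales.

t = 2.254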